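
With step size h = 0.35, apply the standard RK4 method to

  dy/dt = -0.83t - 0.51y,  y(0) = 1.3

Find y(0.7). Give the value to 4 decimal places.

RK4: k1 = f(t_n, y_n); k2 = f(t_n + h/2, y_n + (h/2)·k1); k3 = f(t_n + h/2, y_n + (h/2)·k2); k4 = f(t_n + h, y_n + h·k3); y_{n+1} = y_n + (h/6)·(k1 + 2k2 + 2k3 + k4).
t=0.000000, y=1.300000:
  k1 = f(0.000000, 1.300000) = -0.663000
  k2 = f(0.175000, 1.183975) = -0.749077
  k3 = f(0.175000, 1.168911) = -0.741395
  k4 = f(0.350000, 1.040512) = -0.821161
  y ← 1.300000 + (0.35/6)·(k1 + 2k2 + 2k3 + k4) = 1.039536
t=0.350000, y=1.039536:
  k1 = f(0.350000, 1.039536) = -0.820663
  k2 = f(0.525000, 0.895919) = -0.892669
  k3 = f(0.525000, 0.883318) = -0.886242
  k4 = f(0.700000, 0.729351) = -0.952969
  y ← 1.039536 + (0.35/6)·(k1 + 2k2 + 2k3 + k4) = 0.728534
y(0.7) ≈ 0.7285

0.7285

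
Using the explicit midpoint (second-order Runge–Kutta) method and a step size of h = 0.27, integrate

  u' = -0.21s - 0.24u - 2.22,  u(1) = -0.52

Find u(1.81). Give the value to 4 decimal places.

-2.2809

Midpoint: k1 = f(s_n, u_n); k2 = f(s_n + h/2, u_n + (h/2)·k1); u_{n+1} = u_n + h·k2.
s=1.000000, u=-0.520000:
  k1 = f(1.000000, -0.520000) = -2.305200
  k2 = f(1.135000, -0.831202) = -2.258862
  u ← -0.520000 + 0.27·(-2.258862) = -1.129893
s=1.270000, u=-1.129893:
  k1 = f(1.270000, -1.129893) = -2.215526
  k2 = f(1.405000, -1.428989) = -2.172093
  u ← -1.129893 + 0.27·(-2.172093) = -1.716358
s=1.540000, u=-1.716358:
  k1 = f(1.540000, -1.716358) = -2.131474
  k2 = f(1.675000, -2.004107) = -2.090764
  u ← -1.716358 + 0.27·(-2.090764) = -2.280864
u(1.81) ≈ -2.2809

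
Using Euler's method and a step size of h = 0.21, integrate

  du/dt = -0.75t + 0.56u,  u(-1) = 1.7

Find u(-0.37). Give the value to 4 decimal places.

Euler: u_{n+1} = u_n + h·f(t_n, u_n).
t=-1.000000, u=1.700000: f=1.702000 → u ← 1.700000 + 0.21·1.702000 = 2.057420
t=-0.790000, u=2.057420: f=1.744655 → u ← 2.057420 + 0.21·1.744655 = 2.423798
t=-0.580000, u=2.423798: f=1.792327 → u ← 2.423798 + 0.21·1.792327 = 2.800186
u(-0.37) ≈ 2.8002

2.8002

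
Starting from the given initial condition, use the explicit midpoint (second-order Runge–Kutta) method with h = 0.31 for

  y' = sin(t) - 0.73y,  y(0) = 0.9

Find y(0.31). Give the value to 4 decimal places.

0.7672

Midpoint: k1 = f(t_n, y_n); k2 = f(t_n + h/2, y_n + (h/2)·k1); y_{n+1} = y_n + h·k2.
t=0.000000, y=0.900000:
  k1 = f(0.000000, 0.900000) = -0.657000
  k2 = f(0.155000, 0.798165) = -0.428280
  y ← 0.900000 + 0.31·(-0.428280) = 0.767233
y(0.31) ≈ 0.7672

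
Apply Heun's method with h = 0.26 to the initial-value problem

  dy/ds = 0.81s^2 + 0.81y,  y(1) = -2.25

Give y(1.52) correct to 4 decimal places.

-2.6105

Heun: k1 = f(s_n, y_n); k2 = f(s_n + h, y_n + h·k1); y_{n+1} = y_n + (h/2)·(k1 + k2).
s=1.000000, y=-2.250000:
  k1 = f(1.000000, -2.250000) = -1.012500
  k2 = f(1.260000, -2.513250) = -0.749777
  y ← -2.250000 + (0.26/2)·(-1.012500 + (-0.749777)) = -2.479096
s=1.260000, y=-2.479096:
  k1 = f(1.260000, -2.479096) = -0.722112
  k2 = f(1.520000, -2.666845) = -0.288720
  y ← -2.479096 + (0.26/2)·(-0.722112 + (-0.288720)) = -2.610504
y(1.52) ≈ -2.6105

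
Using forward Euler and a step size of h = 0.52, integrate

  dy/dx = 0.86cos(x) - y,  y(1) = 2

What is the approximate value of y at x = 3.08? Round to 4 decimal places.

-0.3326

Euler: y_{n+1} = y_n + h·f(x_n, y_n).
x=1.000000, y=2.000000: f=-1.535340 → y ← 2.000000 + 0.52·(-1.535340) = 1.201623
x=1.520000, y=1.201623: f=-1.157957 → y ← 1.201623 + 0.52·(-1.157957) = 0.599485
x=2.040000, y=0.599485: f=-0.988357 → y ← 0.599485 + 0.52·(-0.988357) = 0.085540
x=2.560000, y=0.085540: f=-0.804146 → y ← 0.085540 + 0.52·(-0.804146) = -0.332616
y(3.08) ≈ -0.3326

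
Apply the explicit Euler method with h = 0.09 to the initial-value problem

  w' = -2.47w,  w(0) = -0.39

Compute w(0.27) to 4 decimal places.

-0.1834

Euler: w_{n+1} = w_n + h·f(t_n, w_n).
t=0.000000, w=-0.390000: f=0.963300 → w ← -0.390000 + 0.09·0.963300 = -0.303303
t=0.090000, w=-0.303303: f=0.749158 → w ← -0.303303 + 0.09·0.749158 = -0.235879
t=0.180000, w=-0.235879: f=0.582620 → w ← -0.235879 + 0.09·0.582620 = -0.183443
w(0.27) ≈ -0.1834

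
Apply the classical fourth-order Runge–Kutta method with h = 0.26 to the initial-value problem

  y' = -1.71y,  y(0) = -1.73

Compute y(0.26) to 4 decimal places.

-1.1093

RK4: k1 = f(s_n, y_n); k2 = f(s_n + h/2, y_n + (h/2)·k1); k3 = f(s_n + h/2, y_n + (h/2)·k2); k4 = f(s_n + h, y_n + h·k3); y_{n+1} = y_n + (h/6)·(k1 + 2k2 + 2k3 + k4).
s=0.000000, y=-1.730000:
  k1 = f(0.000000, -1.730000) = 2.958300
  k2 = f(0.130000, -1.345421) = 2.300670
  k3 = f(0.130000, -1.430913) = 2.446861
  k4 = f(0.260000, -1.093816) = 1.870426
  y ← -1.730000 + (0.26/6)·(k1 + 2k2 + 2k3 + k4) = -1.109303
y(0.26) ≈ -1.1093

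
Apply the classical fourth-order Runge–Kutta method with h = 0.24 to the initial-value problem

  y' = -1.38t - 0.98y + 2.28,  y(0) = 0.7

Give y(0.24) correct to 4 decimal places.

1.0041

RK4: k1 = f(t_n, y_n); k2 = f(t_n + h/2, y_n + (h/2)·k1); k3 = f(t_n + h/2, y_n + (h/2)·k2); k4 = f(t_n + h, y_n + h·k3); y_{n+1} = y_n + (h/6)·(k1 + 2k2 + 2k3 + k4).
t=0.000000, y=0.700000:
  k1 = f(0.000000, 0.700000) = 1.594000
  k2 = f(0.120000, 0.891280) = 1.240946
  k3 = f(0.120000, 0.848913) = 1.282465
  k4 = f(0.240000, 1.007792) = 0.961164
  y ← 0.700000 + (0.24/6)·(k1 + 2k2 + 2k3 + k4) = 1.004079
y(0.24) ≈ 1.0041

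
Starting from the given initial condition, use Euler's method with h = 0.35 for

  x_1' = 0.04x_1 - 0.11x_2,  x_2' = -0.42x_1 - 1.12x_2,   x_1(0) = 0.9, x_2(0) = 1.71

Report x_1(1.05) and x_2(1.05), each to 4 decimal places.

0.8188, 0.1387

Euler on (x_1,x_2): x_1_{n+1} = x_1_n + h·x_1', x_2_{n+1} = x_2_n + h·x_2'.
0.000000: (0.900000, 1.710000); f=(-0.152100, -2.293200) → (0.846765, 0.907380)
0.350000: (0.846765, 0.907380); f=(-0.065941, -1.371907) → (0.823686, 0.427213)
0.700000: (0.823686, 0.427213); f=(-0.014046, -0.824426) → (0.818769, 0.138663)
(x_1(1.05), x_2(1.05)) ≈ (0.8188, 0.1387)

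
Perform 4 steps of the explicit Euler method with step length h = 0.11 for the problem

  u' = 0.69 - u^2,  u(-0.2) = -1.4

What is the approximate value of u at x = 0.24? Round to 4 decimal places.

-2.3294

Euler: u_{n+1} = u_n + h·f(x_n, u_n).
x=-0.200000, u=-1.400000: f=-1.270000 → u ← -1.400000 + 0.11·(-1.270000) = -1.539700
x=-0.090000, u=-1.539700: f=-1.680676 → u ← -1.539700 + 0.11·(-1.680676) = -1.724574
x=0.020000, u=-1.724574: f=-2.284157 → u ← -1.724574 + 0.11·(-2.284157) = -1.975832
x=0.130000, u=-1.975832: f=-3.213911 → u ← -1.975832 + 0.11·(-3.213911) = -2.329362
u(0.24) ≈ -2.3294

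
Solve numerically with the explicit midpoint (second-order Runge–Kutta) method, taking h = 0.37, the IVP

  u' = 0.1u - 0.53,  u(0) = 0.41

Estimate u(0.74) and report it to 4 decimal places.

Midpoint: k1 = f(t_n, u_n); k2 = f(t_n + h/2, u_n + (h/2)·k1); u_{n+1} = u_n + h·k2.
t=0.000000, u=0.410000:
  k1 = f(0.000000, 0.410000) = -0.489000
  k2 = f(0.185000, 0.319535) = -0.498047
  u ← 0.410000 + 0.37·(-0.498047) = 0.225723
t=0.370000, u=0.225723:
  k1 = f(0.370000, 0.225723) = -0.507428
  k2 = f(0.555000, 0.131849) = -0.516815
  u ← 0.225723 + 0.37·(-0.516815) = 0.034501
u(0.74) ≈ 0.0345

0.0345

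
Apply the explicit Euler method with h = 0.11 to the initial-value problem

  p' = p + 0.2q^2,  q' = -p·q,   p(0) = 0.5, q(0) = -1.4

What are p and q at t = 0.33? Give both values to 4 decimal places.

Euler on (p,q): p_{n+1} = p_n + h·p', q_{n+1} = q_n + h·q'.
0.000000: (0.500000, -1.400000); f=(0.892000, 0.700000) → (0.598120, -1.323000)
0.110000: (0.598120, -1.323000); f=(0.948186, 0.791313) → (0.702420, -1.235956)
0.220000: (0.702420, -1.235956); f=(1.007938, 0.868160) → (0.813294, -1.140458)
(p(0.33), q(0.33)) ≈ (0.8133, -1.1405)

0.8133, -1.1405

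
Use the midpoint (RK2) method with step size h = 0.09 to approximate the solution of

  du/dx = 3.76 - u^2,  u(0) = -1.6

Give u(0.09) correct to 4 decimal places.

Midpoint: k1 = f(x_n, u_n); k2 = f(x_n + h/2, u_n + (h/2)·k1); u_{n+1} = u_n + h·k2.
x=0.000000, u=-1.600000:
  k1 = f(0.000000, -1.600000) = 1.200000
  k2 = f(0.045000, -1.546000) = 1.369884
  u ← -1.600000 + 0.09·1.369884 = -1.476710
u(0.09) ≈ -1.4767

-1.4767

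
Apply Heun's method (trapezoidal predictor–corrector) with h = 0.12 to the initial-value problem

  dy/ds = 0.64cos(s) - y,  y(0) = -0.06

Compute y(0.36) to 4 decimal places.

0.1463

Heun: k1 = f(s_n, y_n); k2 = f(s_n + h, y_n + h·k1); y_{n+1} = y_n + (h/2)·(k1 + k2).
s=0.000000, y=-0.060000:
  k1 = f(0.000000, -0.060000) = 0.700000
  k2 = f(0.120000, 0.024000) = 0.611398
  y ← -0.060000 + (0.12/2)·(0.700000 + 0.611398) = 0.018684
s=0.120000, y=0.018684:
  k1 = f(0.120000, 0.018684) = 0.616714
  k2 = f(0.240000, 0.092689) = 0.528967
  y ← 0.018684 + (0.12/2)·(0.616714 + 0.528967) = 0.087425
s=0.240000, y=0.087425:
  k1 = f(0.240000, 0.087425) = 0.534232
  k2 = f(0.360000, 0.151532) = 0.447441
  y ← 0.087425 + (0.12/2)·(0.534232 + 0.447441) = 0.146325
y(0.36) ≈ 0.1463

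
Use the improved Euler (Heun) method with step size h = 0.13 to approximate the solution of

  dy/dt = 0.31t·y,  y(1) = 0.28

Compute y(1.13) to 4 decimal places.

0.2923

Heun: k1 = f(t_n, y_n); k2 = f(t_n + h, y_n + h·k1); y_{n+1} = y_n + (h/2)·(k1 + k2).
t=1.000000, y=0.280000:
  k1 = f(1.000000, 0.280000) = 0.086800
  k2 = f(1.130000, 0.291284) = 0.102037
  y ← 0.280000 + (0.13/2)·(0.086800 + 0.102037) = 0.292274
y(1.13) ≈ 0.2923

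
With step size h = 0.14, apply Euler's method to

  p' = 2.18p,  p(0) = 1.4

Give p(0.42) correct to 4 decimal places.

Euler: p_{n+1} = p_n + h·f(x_n, p_n).
x=0.000000, p=1.400000: f=3.052000 → p ← 1.400000 + 0.14·3.052000 = 1.827280
x=0.140000, p=1.827280: f=3.983470 → p ← 1.827280 + 0.14·3.983470 = 2.384966
x=0.280000, p=2.384966: f=5.199226 → p ← 2.384966 + 0.14·5.199226 = 3.112857
p(0.42) ≈ 3.1129

3.1129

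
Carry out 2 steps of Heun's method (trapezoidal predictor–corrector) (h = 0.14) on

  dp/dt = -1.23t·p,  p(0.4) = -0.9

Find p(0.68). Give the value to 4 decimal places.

Heun: k1 = f(t_n, p_n); k2 = f(t_n + h, p_n + h·k1); p_{n+1} = p_n + (h/2)·(k1 + k2).
t=0.400000, p=-0.900000:
  k1 = f(0.400000, -0.900000) = 0.442800
  k2 = f(0.540000, -0.838008) = 0.556605
  p ← -0.900000 + (0.14/2)·(0.442800 + 0.556605) = -0.830042
t=0.540000, p=-0.830042:
  k1 = f(0.540000, -0.830042) = 0.551314
  k2 = f(0.680000, -0.752858) = 0.629690
  p ← -0.830042 + (0.14/2)·(0.551314 + 0.629690) = -0.747371
p(0.68) ≈ -0.7474

-0.7474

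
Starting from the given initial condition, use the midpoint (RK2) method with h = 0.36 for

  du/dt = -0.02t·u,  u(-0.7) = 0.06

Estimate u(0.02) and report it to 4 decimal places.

Midpoint: k1 = f(t_n, u_n); k2 = f(t_n + h/2, u_n + (h/2)·k1); u_{n+1} = u_n + h·k2.
t=-0.700000, u=0.060000:
  k1 = f(-0.700000, 0.060000) = 0.000840
  k2 = f(-0.520000, 0.060151) = 0.000626
  u ← 0.060000 + 0.36·0.000626 = 0.060225
t=-0.340000, u=0.060225:
  k1 = f(-0.340000, 0.060225) = 0.000410
  k2 = f(-0.160000, 0.060299) = 0.000193
  u ← 0.060225 + 0.36·0.000193 = 0.060295
u(0.02) ≈ 0.0603

0.0603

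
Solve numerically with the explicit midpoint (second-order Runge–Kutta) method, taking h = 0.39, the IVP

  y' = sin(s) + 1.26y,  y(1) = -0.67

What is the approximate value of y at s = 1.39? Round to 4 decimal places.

-0.6367

Midpoint: k1 = f(s_n, y_n); k2 = f(s_n + h/2, y_n + (h/2)·k1); y_{n+1} = y_n + h·k2.
s=1.000000, y=-0.670000:
  k1 = f(1.000000, -0.670000) = -0.002729
  k2 = f(1.195000, -0.670532) = 0.085345
  y ← -0.670000 + 0.39·0.085345 = -0.636715
y(1.39) ≈ -0.6367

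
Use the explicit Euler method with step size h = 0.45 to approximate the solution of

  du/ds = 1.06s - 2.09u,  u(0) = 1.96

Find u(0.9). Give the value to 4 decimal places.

Euler: u_{n+1} = u_n + h·f(s_n, u_n).
s=0.000000, u=1.960000: f=-4.096400 → u ← 1.960000 + 0.45·(-4.096400) = 0.116620
s=0.450000, u=0.116620: f=0.233264 → u ← 0.116620 + 0.45·0.233264 = 0.221589
u(0.9) ≈ 0.2216

0.2216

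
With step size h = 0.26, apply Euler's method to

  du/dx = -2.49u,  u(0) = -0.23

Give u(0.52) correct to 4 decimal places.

-0.0286

Euler: u_{n+1} = u_n + h·f(x_n, u_n).
x=0.000000, u=-0.230000: f=0.572700 → u ← -0.230000 + 0.26·0.572700 = -0.081098
x=0.260000, u=-0.081098: f=0.201934 → u ← -0.081098 + 0.26·0.201934 = -0.028595
u(0.52) ≈ -0.0286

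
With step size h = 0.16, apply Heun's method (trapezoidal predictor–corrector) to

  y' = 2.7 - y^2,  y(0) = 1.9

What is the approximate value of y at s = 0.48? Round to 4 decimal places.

Heun: k1 = f(s_n, y_n); k2 = f(s_n + h, y_n + h·k1); y_{n+1} = y_n + (h/2)·(k1 + k2).
s=0.000000, y=1.900000:
  k1 = f(0.000000, 1.900000) = -0.910000
  k2 = f(0.160000, 1.754400) = -0.377919
  y ← 1.900000 + (0.16/2)·(-0.910000 + (-0.377919)) = 1.796966
s=0.160000, y=1.796966:
  k1 = f(0.160000, 1.796966) = -0.529088
  k2 = f(0.320000, 1.712312) = -0.232013
  y ← 1.796966 + (0.16/2)·(-0.529088 + (-0.232013)) = 1.736078
s=0.320000, y=1.736078:
  k1 = f(0.320000, 1.736078) = -0.313968
  k2 = f(0.480000, 1.685843) = -0.142068
  y ← 1.736078 + (0.16/2)·(-0.313968 + (-0.142068)) = 1.699595
y(0.48) ≈ 1.6996

1.6996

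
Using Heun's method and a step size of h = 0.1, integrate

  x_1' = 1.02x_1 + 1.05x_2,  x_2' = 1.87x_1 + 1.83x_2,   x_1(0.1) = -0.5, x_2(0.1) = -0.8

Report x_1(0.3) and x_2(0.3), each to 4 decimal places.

Heun on (x_1,x_2): k1 = f(t_n, state_n); k2 = f(t_n + h, state_n + h·k1); state_{n+1} = state_n + (h/2)·(k1 + k2).
0.100000: (-0.500000, -0.800000)
  k1 = (-1.350000, -2.399000)
  predictor → (-0.635000, -1.039900)
  k2 = (-1.739595, -3.090467)
  → (-0.654480, -1.074473)
0.200000: (-0.654480, -1.074473)
  k1 = (-1.795766, -3.190163)
  predictor → (-0.834056, -1.393490)
  k2 = (-2.313902, -4.109772)
  → (-0.859963, -1.439470)
(x_1(0.3), x_2(0.3)) ≈ (-0.8600, -1.4395)

-0.8600, -1.4395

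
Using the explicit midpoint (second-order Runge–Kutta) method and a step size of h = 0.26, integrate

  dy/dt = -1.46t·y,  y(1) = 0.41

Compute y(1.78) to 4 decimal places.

0.0888

Midpoint: k1 = f(t_n, y_n); k2 = f(t_n + h/2, y_n + (h/2)·k1); y_{n+1} = y_n + h·k2.
t=1.000000, y=0.410000:
  k1 = f(1.000000, 0.410000) = -0.598600
  k2 = f(1.130000, 0.332182) = -0.548034
  y ← 0.410000 + 0.26·(-0.548034) = 0.267511
t=1.260000, y=0.267511:
  k1 = f(1.260000, 0.267511) = -0.492114
  k2 = f(1.390000, 0.203536) = -0.413057
  y ← 0.267511 + 0.26·(-0.413057) = 0.160116
t=1.520000, y=0.160116:
  k1 = f(1.520000, 0.160116) = -0.355330
  k2 = f(1.650000, 0.113923) = -0.274442
  y ← 0.160116 + 0.26·(-0.274442) = 0.088762
y(1.78) ≈ 0.0888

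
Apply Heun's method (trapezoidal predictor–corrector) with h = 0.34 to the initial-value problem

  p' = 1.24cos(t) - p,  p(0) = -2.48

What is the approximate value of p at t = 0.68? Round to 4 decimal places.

-0.7402

Heun: k1 = f(t_n, p_n); k2 = f(t_n + h, p_n + h·k1); p_{n+1} = p_n + (h/2)·(k1 + k2).
t=0.000000, p=-2.480000:
  k1 = f(0.000000, -2.480000) = 3.720000
  k2 = f(0.340000, -1.215200) = 2.384216
  p ← -2.480000 + (0.34/2)·(3.720000 + 2.384216) = -1.442283
t=0.340000, p=-1.442283:
  k1 = f(0.340000, -1.442283) = 2.611299
  k2 = f(0.680000, -0.554442) = 1.518632
  p ← -1.442283 + (0.34/2)·(2.611299 + 1.518632) = -0.740195
p(0.68) ≈ -0.7402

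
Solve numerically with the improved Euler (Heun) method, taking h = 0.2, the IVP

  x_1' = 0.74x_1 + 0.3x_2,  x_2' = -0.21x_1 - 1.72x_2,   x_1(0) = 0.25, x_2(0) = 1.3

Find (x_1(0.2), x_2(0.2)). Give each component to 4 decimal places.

Heun on (x_1,x_2): k1 = f(t_n, state_n); k2 = f(t_n + h, state_n + h·k1); state_{n+1} = state_n + (h/2)·(k1 + k2).
0.000000: (0.250000, 1.300000)
  k1 = (0.575000, -2.288500)
  predictor → (0.365000, 0.842300)
  k2 = (0.522790, -1.525406)
  → (0.359779, 0.918609)
(x_1(0.2), x_2(0.2)) ≈ (0.3598, 0.9186)

0.3598, 0.9186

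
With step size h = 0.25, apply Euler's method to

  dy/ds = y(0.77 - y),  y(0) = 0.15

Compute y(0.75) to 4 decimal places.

0.2275

Euler: y_{n+1} = y_n + h·f(s_n, y_n).
s=0.000000, y=0.150000: f=0.093000 → y ← 0.150000 + 0.25·0.093000 = 0.173250
s=0.250000, y=0.173250: f=0.103387 → y ← 0.173250 + 0.25·0.103387 = 0.199097
s=0.500000, y=0.199097: f=0.113665 → y ← 0.199097 + 0.25·0.113665 = 0.227513
y(0.75) ≈ 0.2275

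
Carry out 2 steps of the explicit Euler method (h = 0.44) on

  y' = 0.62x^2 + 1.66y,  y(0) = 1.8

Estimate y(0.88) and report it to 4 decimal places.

Euler: y_{n+1} = y_n + h·f(x_n, y_n).
x=0.000000, y=1.800000: f=2.988000 → y ← 1.800000 + 0.44·2.988000 = 3.114720
x=0.440000, y=3.114720: f=5.290467 → y ← 3.114720 + 0.44·5.290467 = 5.442526
y(0.88) ≈ 5.4425

5.4425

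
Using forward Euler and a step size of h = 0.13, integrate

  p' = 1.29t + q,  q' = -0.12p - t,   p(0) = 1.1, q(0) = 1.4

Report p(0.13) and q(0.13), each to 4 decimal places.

1.2820, 1.3828

Euler on (p,q): p_{n+1} = p_n + h·p', q_{n+1} = q_n + h·q'.
0.000000: (1.100000, 1.400000); f=(1.400000, -0.132000) → (1.282000, 1.382840)
(p(0.13), q(0.13)) ≈ (1.2820, 1.3828)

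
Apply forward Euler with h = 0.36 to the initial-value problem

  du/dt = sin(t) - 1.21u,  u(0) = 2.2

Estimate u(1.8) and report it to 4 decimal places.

0.7605

Euler: u_{n+1} = u_n + h·f(t_n, u_n).
t=0.000000, u=2.200000: f=-2.662000 → u ← 2.200000 + 0.36·(-2.662000) = 1.241680
t=0.360000, u=1.241680: f=-1.150159 → u ← 1.241680 + 0.36·(-1.150159) = 0.827623
t=0.720000, u=0.827623: f=-0.342039 → u ← 0.827623 + 0.36·(-0.342039) = 0.704489
t=1.080000, u=0.704489: f=0.029526 → u ← 0.704489 + 0.36·0.029526 = 0.715118
t=1.440000, u=0.715118: f=0.126165 → u ← 0.715118 + 0.36·0.126165 = 0.760538
u(1.8) ≈ 0.7605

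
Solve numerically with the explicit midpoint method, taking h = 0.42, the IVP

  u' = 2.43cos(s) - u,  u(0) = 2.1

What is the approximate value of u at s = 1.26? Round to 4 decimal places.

1.7616

Midpoint: k1 = f(s_n, u_n); k2 = f(s_n + h/2, u_n + (h/2)·k1); u_{n+1} = u_n + h·k2.
s=0.000000, u=2.100000:
  k1 = f(0.000000, 2.100000) = 0.330000
  k2 = f(0.210000, 2.169300) = 0.207315
  u ← 2.100000 + 0.42·0.207315 = 2.187072
s=0.420000, u=2.187072:
  k1 = f(0.420000, 2.187072) = 0.031734
  k2 = f(0.630000, 2.193736) = -0.230230
  u ← 2.187072 + 0.42·(-0.230230) = 2.090376
s=0.840000, u=2.090376:
  k1 = f(0.840000, 2.090376) = -0.468441
  k2 = f(1.050000, 1.992003) = -0.782906
  u ← 2.090376 + 0.42·(-0.782906) = 1.761556
u(1.26) ≈ 1.7616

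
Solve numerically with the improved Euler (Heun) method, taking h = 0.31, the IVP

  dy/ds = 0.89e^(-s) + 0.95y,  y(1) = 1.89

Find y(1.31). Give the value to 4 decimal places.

2.6315

Heun: k1 = f(s_n, y_n); k2 = f(s_n + h, y_n + h·k1); y_{n+1} = y_n + (h/2)·(k1 + k2).
s=1.000000, y=1.890000:
  k1 = f(1.000000, 1.890000) = 2.122913
  k2 = f(1.310000, 2.548103) = 2.660838
  y ← 1.890000 + (0.31/2)·(2.122913 + 2.660838) = 2.631481
y(1.31) ≈ 2.6315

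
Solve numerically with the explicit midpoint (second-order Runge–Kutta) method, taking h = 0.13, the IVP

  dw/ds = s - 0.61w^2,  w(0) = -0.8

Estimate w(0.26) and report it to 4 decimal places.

-0.8796

Midpoint: k1 = f(s_n, w_n); k2 = f(s_n + h/2, w_n + (h/2)·k1); w_{n+1} = w_n + h·k2.
s=0.000000, w=-0.800000:
  k1 = f(0.000000, -0.800000) = -0.390400
  k2 = f(0.065000, -0.825376) = -0.350560
  w ← -0.800000 + 0.13·(-0.350560) = -0.845573
s=0.130000, w=-0.845573:
  k1 = f(0.130000, -0.845573) = -0.306146
  k2 = f(0.195000, -0.865472) = -0.261916
  w ← -0.845573 + 0.13·(-0.261916) = -0.879622
w(0.26) ≈ -0.8796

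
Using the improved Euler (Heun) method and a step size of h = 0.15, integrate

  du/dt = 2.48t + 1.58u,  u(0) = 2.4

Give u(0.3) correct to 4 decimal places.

3.9667

Heun: k1 = f(t_n, u_n); k2 = f(t_n + h, u_n + h·k1); u_{n+1} = u_n + (h/2)·(k1 + k2).
t=0.000000, u=2.400000:
  k1 = f(0.000000, 2.400000) = 3.792000
  k2 = f(0.150000, 2.968800) = 5.062704
  u ← 2.400000 + (0.15/2)·(3.792000 + 5.062704) = 3.064103
t=0.150000, u=3.064103:
  k1 = f(0.150000, 3.064103) = 5.213282
  k2 = f(0.300000, 3.846095) = 6.820830
  u ← 3.064103 + (0.15/2)·(5.213282 + 6.820830) = 3.966661
u(0.3) ≈ 3.9667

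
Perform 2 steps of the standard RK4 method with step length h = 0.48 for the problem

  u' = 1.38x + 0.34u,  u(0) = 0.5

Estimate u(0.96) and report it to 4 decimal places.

1.4041

RK4: k1 = f(x_n, u_n); k2 = f(x_n + h/2, u_n + (h/2)·k1); k3 = f(x_n + h/2, u_n + (h/2)·k2); k4 = f(x_n + h, u_n + h·k3); u_{n+1} = u_n + (h/6)·(k1 + 2k2 + 2k3 + k4).
x=0.000000, u=0.500000:
  k1 = f(0.000000, 0.500000) = 0.170000
  k2 = f(0.240000, 0.540800) = 0.515072
  k3 = f(0.240000, 0.623617) = 0.543230
  k4 = f(0.480000, 0.760750) = 0.921055
  u ← 0.500000 + (0.48/6)·(k1 + 2k2 + 2k3 + k4) = 0.756613
x=0.480000, u=0.756613:
  k1 = f(0.480000, 0.756613) = 0.919648
  k2 = f(0.720000, 0.977328) = 1.325892
  k3 = f(0.720000, 1.074827) = 1.359041
  k4 = f(0.960000, 1.408952) = 1.803844
  u ← 0.756613 + (0.48/6)·(k1 + 2k2 + 2k3 + k4) = 1.404081
u(0.96) ≈ 1.4041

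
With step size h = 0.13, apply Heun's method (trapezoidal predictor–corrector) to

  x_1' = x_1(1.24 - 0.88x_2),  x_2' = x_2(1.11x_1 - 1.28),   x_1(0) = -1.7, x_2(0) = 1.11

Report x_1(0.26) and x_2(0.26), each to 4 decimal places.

Heun on (x_1,x_2): k1 = f(t_n, state_n); k2 = f(t_n + h, state_n + h·k1); state_{n+1} = state_n + (h/2)·(k1 + k2).
0.000000: (-1.700000, 1.110000)
  k1 = (-0.447440, -3.515370)
  predictor → (-1.758167, 0.653002)
  k2 = (-1.169811, -2.110218)
  → (-1.805121, 0.744337)
0.130000: (-1.805121, 0.744337)
  k1 = (-1.055966, -2.444167)
  predictor → (-1.942397, 0.426595)
  k2 = (-1.679389, -1.465806)
  → (-1.982919, 0.490188)
(x_1(0.26), x_2(0.26)) ≈ (-1.9829, 0.4902)

-1.9829, 0.4902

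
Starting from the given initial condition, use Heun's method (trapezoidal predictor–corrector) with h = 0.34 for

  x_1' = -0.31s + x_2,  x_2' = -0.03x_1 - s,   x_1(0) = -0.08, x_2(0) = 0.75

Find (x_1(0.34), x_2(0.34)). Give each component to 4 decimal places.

0.1572, 0.6917

Heun on (x_1,x_2): k1 = f(s_n, state_n); k2 = f(s_n + h, state_n + h·k1); state_{n+1} = state_n + (h/2)·(k1 + k2).
0.000000: (-0.080000, 0.750000)
  k1 = (0.750000, 0.002400)
  predictor → (0.175000, 0.750816)
  k2 = (0.645416, -0.345250)
  → (0.157221, 0.691716)
(x_1(0.34), x_2(0.34)) ≈ (0.1572, 0.6917)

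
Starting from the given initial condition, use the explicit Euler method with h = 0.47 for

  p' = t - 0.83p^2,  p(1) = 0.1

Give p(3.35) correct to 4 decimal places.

Euler: p_{n+1} = p_n + h·f(t_n, p_n).
t=1.000000, p=0.100000: f=0.991700 → p ← 0.100000 + 0.47·0.991700 = 0.566099
t=1.470000, p=0.566099: f=1.204011 → p ← 0.566099 + 0.47·1.204011 = 1.131984
t=1.940000, p=1.131984: f=0.876447 → p ← 1.131984 + 0.47·0.876447 = 1.543915
t=2.410000, p=1.543915: f=0.431552 → p ← 1.543915 + 0.47·0.431552 = 1.746744
t=2.880000, p=1.746744: f=0.347575 → p ← 1.746744 + 0.47·0.347575 = 1.910104
p(3.35) ≈ 1.9101

1.9101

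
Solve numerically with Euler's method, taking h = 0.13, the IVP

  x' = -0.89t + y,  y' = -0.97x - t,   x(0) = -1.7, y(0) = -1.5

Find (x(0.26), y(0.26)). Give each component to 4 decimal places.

-2.0772, -1.0636

Euler on (x,y): x_{n+1} = x_n + h·x', y_{n+1} = y_n + h·y'.
0.000000: (-1.700000, -1.500000); f=(-1.500000, 1.649000) → (-1.895000, -1.285630)
0.130000: (-1.895000, -1.285630); f=(-1.401330, 1.708150) → (-2.077173, -1.063570)
(x(0.26), y(0.26)) ≈ (-2.0772, -1.0636)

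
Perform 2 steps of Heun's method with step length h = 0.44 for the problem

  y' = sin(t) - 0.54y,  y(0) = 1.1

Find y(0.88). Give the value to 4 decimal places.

1.0027

Heun: k1 = f(t_n, y_n); k2 = f(t_n + h, y_n + h·k1); y_{n+1} = y_n + (h/2)·(k1 + k2).
t=0.000000, y=1.100000:
  k1 = f(0.000000, 1.100000) = -0.594000
  k2 = f(0.440000, 0.838640) = -0.026926
  y ← 1.100000 + (0.44/2)·(-0.594000 + (-0.026926)) = 0.963396
t=0.440000, y=0.963396:
  k1 = f(0.440000, 0.963396) = -0.094295
  k2 = f(0.880000, 0.921907) = 0.272909
  y ← 0.963396 + (0.44/2)·(-0.094295 + 0.272909) = 1.002691
y(0.88) ≈ 1.0027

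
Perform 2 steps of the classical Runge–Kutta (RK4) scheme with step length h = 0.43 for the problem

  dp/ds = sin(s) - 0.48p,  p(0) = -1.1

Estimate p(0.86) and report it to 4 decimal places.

RK4: k1 = f(s_n, p_n); k2 = f(s_n + h/2, p_n + (h/2)·k1); k3 = f(s_n + h/2, p_n + (h/2)·k2); k4 = f(s_n + h, p_n + h·k3); p_{n+1} = p_n + (h/6)·(k1 + 2k2 + 2k3 + k4).
s=0.000000, p=-1.100000:
  k1 = f(0.000000, -1.100000) = 0.528000
  k2 = f(0.215000, -0.986480) = 0.686858
  k3 = f(0.215000, -0.952326) = 0.670464
  k4 = f(0.430000, -0.811701) = 0.806487
  p ← -1.100000 + (0.43/6)·(k1 + 2k2 + 2k3 + k4) = -0.809812
s=0.430000, p=-0.809812:
  k1 = f(0.430000, -0.809812) = 0.805581
  k2 = f(0.645000, -0.636612) = 0.906772
  k3 = f(0.645000, -0.614856) = 0.896329
  k4 = f(0.860000, -0.424391) = 0.961550
  p ← -0.809812 + (0.43/6)·(k1 + 2k2 + 2k3 + k4) = -0.424723
p(0.86) ≈ -0.4247

-0.4247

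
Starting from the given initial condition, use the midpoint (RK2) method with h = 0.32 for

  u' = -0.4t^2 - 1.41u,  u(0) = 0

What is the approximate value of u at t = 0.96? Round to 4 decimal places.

-0.0887

Midpoint: k1 = f(t_n, u_n); k2 = f(t_n + h/2, u_n + (h/2)·k1); u_{n+1} = u_n + h·k2.
t=0.000000, u=0.000000:
  k1 = f(0.000000, 0.000000) = 0.000000
  k2 = f(0.160000, 0.000000) = -0.010240
  u ← 0.000000 + 0.32·(-0.010240) = -0.003277
t=0.320000, u=-0.003277:
  k1 = f(0.320000, -0.003277) = -0.036340
  k2 = f(0.480000, -0.009091) = -0.079341
  u ← -0.003277 + 0.32·(-0.079341) = -0.028666
t=0.640000, u=-0.028666:
  k1 = f(0.640000, -0.028666) = -0.123421
  k2 = f(0.800000, -0.048413) = -0.187737
  u ← -0.028666 + 0.32·(-0.187737) = -0.088742
u(0.96) ≈ -0.0887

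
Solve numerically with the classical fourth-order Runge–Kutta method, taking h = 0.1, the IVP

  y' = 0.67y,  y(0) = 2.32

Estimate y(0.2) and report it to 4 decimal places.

RK4: k1 = f(x_n, y_n); k2 = f(x_n + h/2, y_n + (h/2)·k1); k3 = f(x_n + h/2, y_n + (h/2)·k2); k4 = f(x_n + h, y_n + h·k3); y_{n+1} = y_n + (h/6)·(k1 + 2k2 + 2k3 + k4).
x=0.000000, y=2.320000:
  k1 = f(0.000000, 2.320000) = 1.554400
  k2 = f(0.050000, 2.397720) = 1.606472
  k3 = f(0.050000, 2.400324) = 1.608217
  k4 = f(0.100000, 2.480822) = 1.662151
  y ← 2.320000 + (0.1/6)·(k1 + 2k2 + 2k3 + k4) = 2.480765
x=0.100000, y=2.480765:
  k1 = f(0.100000, 2.480765) = 1.662113
  k2 = f(0.150000, 2.563871) = 1.717794
  k3 = f(0.150000, 2.566655) = 1.719659
  k4 = f(0.200000, 2.652731) = 1.777330
  y ← 2.480765 + (0.1/6)·(k1 + 2k2 + 2k3 + k4) = 2.652671
y(0.2) ≈ 2.6527

2.6527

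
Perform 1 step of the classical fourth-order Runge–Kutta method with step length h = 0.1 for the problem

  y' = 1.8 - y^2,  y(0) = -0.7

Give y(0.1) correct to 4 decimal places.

-0.5600

RK4: k1 = f(s_n, y_n); k2 = f(s_n + h/2, y_n + (h/2)·k1); k3 = f(s_n + h/2, y_n + (h/2)·k2); k4 = f(s_n + h, y_n + h·k3); y_{n+1} = y_n + (h/6)·(k1 + 2k2 + 2k3 + k4).
s=0.000000, y=-0.700000:
  k1 = f(0.000000, -0.700000) = 1.310000
  k2 = f(0.050000, -0.634500) = 1.397410
  k3 = f(0.050000, -0.630130) = 1.402937
  k4 = f(0.100000, -0.559706) = 1.486729
  y ← -0.700000 + (0.1/6)·(k1 + 2k2 + 2k3 + k4) = -0.560043
y(0.1) ≈ -0.5600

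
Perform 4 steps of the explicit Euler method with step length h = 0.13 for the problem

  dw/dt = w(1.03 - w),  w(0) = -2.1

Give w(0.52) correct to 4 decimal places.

-16.4394

Euler: w_{n+1} = w_n + h·f(t_n, w_n).
t=0.000000, w=-2.100000: f=-6.573000 → w ← -2.100000 + 0.13·(-6.573000) = -2.954490
t=0.130000, w=-2.954490: f=-11.772136 → w ← -2.954490 + 0.13·(-11.772136) = -4.484868
t=0.260000, w=-4.484868: f=-24.733452 → w ← -4.484868 + 0.13·(-24.733452) = -7.700216
t=0.390000, w=-7.700216: f=-67.224555 → w ← -7.700216 + 0.13·(-67.224555) = -16.439409
w(0.52) ≈ -16.4394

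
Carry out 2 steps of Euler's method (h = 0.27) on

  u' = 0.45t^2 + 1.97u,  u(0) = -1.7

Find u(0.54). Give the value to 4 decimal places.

Euler: u_{n+1} = u_n + h·f(t_n, u_n).
t=0.000000, u=-1.700000: f=-3.349000 → u ← -1.700000 + 0.27·(-3.349000) = -2.604230
t=0.270000, u=-2.604230: f=-5.097528 → u ← -2.604230 + 0.27·(-5.097528) = -3.980563
u(0.54) ≈ -3.9806

-3.9806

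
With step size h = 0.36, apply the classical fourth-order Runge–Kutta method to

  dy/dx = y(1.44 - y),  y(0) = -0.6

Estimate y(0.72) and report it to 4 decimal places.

RK4: k1 = f(x_n, y_n); k2 = f(x_n + h/2, y_n + (h/2)·k1); k3 = f(x_n + h/2, y_n + (h/2)·k2); k4 = f(x_n + h, y_n + h·k3); y_{n+1} = y_n + (h/6)·(k1 + 2k2 + 2k3 + k4).
x=0.000000, y=-0.600000:
  k1 = f(0.000000, -0.600000) = -1.224000
  k2 = f(0.180000, -0.820320) = -1.854186
  k3 = f(0.180000, -0.933753) = -2.216500
  k4 = f(0.360000, -1.397940) = -3.967270
  y ← -0.600000 + (0.36/6)·(k1 + 2k2 + 2k3 + k4) = -1.399959
x=0.360000, y=-1.399959:
  k1 = f(0.360000, -1.399959) = -3.975824
  k2 = f(0.540000, -2.115607) = -7.522267
  k3 = f(0.540000, -2.753967) = -11.550044
  k4 = f(0.720000, -5.557974) = -38.894561
  y ← -1.399959 + (0.36/6)·(k1 + 2k2 + 2k3 + k4) = -6.260859
y(0.72) ≈ -6.2609

-6.2609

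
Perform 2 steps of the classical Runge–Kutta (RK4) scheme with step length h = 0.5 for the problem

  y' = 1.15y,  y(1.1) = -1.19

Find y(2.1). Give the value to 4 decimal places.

-3.7558

RK4: k1 = f(x_n, y_n); k2 = f(x_n + h/2, y_n + (h/2)·k1); k3 = f(x_n + h/2, y_n + (h/2)·k2); k4 = f(x_n + h, y_n + h·k3); y_{n+1} = y_n + (h/6)·(k1 + 2k2 + 2k3 + k4).
x=1.100000, y=-1.190000:
  k1 = f(1.100000, -1.190000) = -1.368500
  k2 = f(1.350000, -1.532125) = -1.761944
  k3 = f(1.350000, -1.630486) = -1.875059
  k4 = f(1.600000, -2.127529) = -2.446659
  y ← -1.190000 + (0.5/6)·(k1 + 2k2 + 2k3 + k4) = -2.114097
x=1.600000, y=-2.114097:
  k1 = f(1.600000, -2.114097) = -2.431212
  k2 = f(1.850000, -2.721900) = -3.130185
  k3 = f(1.850000, -2.896643) = -3.331140
  k4 = f(2.100000, -3.779667) = -4.346617
  y ← -2.114097 + (0.5/6)·(k1 + 2k2 + 2k3 + k4) = -3.755803
y(2.1) ≈ -3.7558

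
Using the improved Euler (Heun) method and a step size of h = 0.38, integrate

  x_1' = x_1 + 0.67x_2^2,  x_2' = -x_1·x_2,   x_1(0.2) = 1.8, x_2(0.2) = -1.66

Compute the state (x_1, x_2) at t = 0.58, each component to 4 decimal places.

Heun on (x_1,x_2): k1 = f(t_n, state_n); k2 = f(t_n + h, state_n + h·k1); state_{n+1} = state_n + (h/2)·(k1 + k2).
0.200000: (1.800000, -1.660000)
  k1 = (3.646252, 2.988000)
  predictor → (3.185576, -0.524560)
  k2 = (3.369935, 1.671026)
  → (3.133076, -0.774785)
(x_1(0.58), x_2(0.58)) ≈ (3.1331, -0.7748)

3.1331, -0.7748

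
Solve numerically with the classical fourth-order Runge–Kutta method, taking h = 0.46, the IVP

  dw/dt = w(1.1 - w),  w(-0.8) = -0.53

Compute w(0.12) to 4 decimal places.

RK4: k1 = f(t_n, w_n); k2 = f(t_n + h/2, w_n + (h/2)·k1); k3 = f(t_n + h/2, w_n + (h/2)·k2); k4 = f(t_n + h, w_n + h·k3); w_{n+1} = w_n + (h/6)·(k1 + 2k2 + 2k3 + k4).
t=-0.800000, w=-0.530000:
  k1 = f(-0.800000, -0.530000) = -0.863900
  k2 = f(-0.570000, -0.728697) = -1.332566
  k3 = f(-0.570000, -0.836490) = -1.619855
  k4 = f(-0.340000, -1.275133) = -3.028612
  w ← -0.530000 + (0.46/6)·(k1 + 2k2 + 2k3 + k4) = -1.281130
t=-0.340000, w=-1.281130:
  k1 = f(-0.340000, -1.281130) = -3.050539
  k2 = f(-0.110000, -1.982754) = -6.112345
  k3 = f(-0.110000, -2.686970) = -10.175473
  k4 = f(0.120000, -5.961848) = -42.101665
  w ← -1.281130 + (0.46/6)·(k1 + 2k2 + 2k3 + k4) = -7.240265
w(0.12) ≈ -7.2403

-7.2403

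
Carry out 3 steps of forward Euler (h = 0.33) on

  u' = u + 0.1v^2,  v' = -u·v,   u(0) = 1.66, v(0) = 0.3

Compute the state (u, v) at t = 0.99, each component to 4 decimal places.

Euler on (u,v): u_{n+1} = u_n + h·u', v_{n+1} = v_n + h·v'.
0.000000: (1.660000, 0.300000); f=(1.669000, -0.498000) → (2.210770, 0.135660)
0.330000: (2.210770, 0.135660); f=(2.212610, -0.299913) → (2.940931, 0.036689)
0.660000: (2.940931, 0.036689); f=(2.941066, -0.107899) → (3.911483, 0.001082)
(u(0.99), v(0.99)) ≈ (3.9115, 0.0011)

3.9115, 0.0011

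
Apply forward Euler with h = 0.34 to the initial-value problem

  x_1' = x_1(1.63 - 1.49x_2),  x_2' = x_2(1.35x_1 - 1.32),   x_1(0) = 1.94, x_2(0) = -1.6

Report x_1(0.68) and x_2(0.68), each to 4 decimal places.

Euler on (x_1,x_2): x_1_{n+1} = x_1_n + h·x_1', x_2_{n+1} = x_2_n + h·x_2'.
0.000000: (1.940000, -1.600000); f=(7.787160, -2.078400) → (4.587634, -2.306656)
0.340000: (4.587634, -2.306656); f=(23.245165, -11.241042) → (12.490990, -6.128610)
(x_1(0.68), x_2(0.68)) ≈ (12.4910, -6.1286)

12.4910, -6.1286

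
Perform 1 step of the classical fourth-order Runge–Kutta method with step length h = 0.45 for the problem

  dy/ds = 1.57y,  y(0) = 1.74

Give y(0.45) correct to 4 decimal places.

RK4: k1 = f(s_n, y_n); k2 = f(s_n + h/2, y_n + (h/2)·k1); k3 = f(s_n + h/2, y_n + (h/2)·k2); k4 = f(s_n + h, y_n + h·k3); y_{n+1} = y_n + (h/6)·(k1 + 2k2 + 2k3 + k4).
s=0.000000, y=1.740000:
  k1 = f(0.000000, 1.740000) = 2.731800
  k2 = f(0.225000, 2.354655) = 3.696808
  k3 = f(0.225000, 2.571782) = 4.037698
  k4 = f(0.450000, 3.556964) = 5.584433
  y ← 1.740000 + (0.45/6)·(k1 + 2k2 + 2k3 + k4) = 3.523893
y(0.45) ≈ 3.5239

3.5239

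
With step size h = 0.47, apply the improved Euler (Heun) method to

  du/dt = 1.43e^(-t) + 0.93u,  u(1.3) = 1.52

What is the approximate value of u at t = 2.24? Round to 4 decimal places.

3.9779

Heun: k1 = f(t_n, u_n); k2 = f(t_n + h, u_n + h·k1); u_{n+1} = u_n + (h/2)·(k1 + k2).
t=1.300000, u=1.520000:
  k1 = f(1.300000, 1.520000) = 1.803320
  k2 = f(1.770000, 2.367561) = 2.445408
  u ← 1.520000 + (0.47/2)·(1.803320 + 2.445408) = 2.518451
t=1.770000, u=2.518451:
  k1 = f(1.770000, 2.518451) = 2.585736
  k2 = f(2.240000, 3.733747) = 3.624620
  u ← 2.518451 + (0.47/2)·(2.585736 + 3.624620) = 3.977885
u(2.24) ≈ 3.9779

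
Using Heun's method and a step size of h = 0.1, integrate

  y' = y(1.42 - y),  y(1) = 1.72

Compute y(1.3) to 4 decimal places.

1.6031

Heun: k1 = f(x_n, y_n); k2 = f(x_n + h, y_n + h·k1); y_{n+1} = y_n + (h/2)·(k1 + k2).
x=1.000000, y=1.720000:
  k1 = f(1.000000, 1.720000) = -0.516000
  k2 = f(1.100000, 1.668400) = -0.414431
  y ← 1.720000 + (0.1/2)·(-0.516000 + (-0.414431)) = 1.673478
x=1.100000, y=1.673478:
  k1 = f(1.100000, 1.673478) = -0.424191
  k2 = f(1.200000, 1.631059) = -0.344250
  y ← 1.673478 + (0.1/2)·(-0.424191 + (-0.344250)) = 1.635056
x=1.200000, y=1.635056:
  k1 = f(1.200000, 1.635056) = -0.351629
  k2 = f(1.300000, 1.599893) = -0.287810
  y ← 1.635056 + (0.1/2)·(-0.351629 + (-0.287810)) = 1.603084
y(1.3) ≈ 1.6031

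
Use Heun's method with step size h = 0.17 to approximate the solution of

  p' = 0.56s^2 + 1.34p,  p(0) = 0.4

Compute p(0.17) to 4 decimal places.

Heun: k1 = f(s_n, p_n); k2 = f(s_n + h, p_n + h·k1); p_{n+1} = p_n + (h/2)·(k1 + k2).
s=0.000000, p=0.400000:
  k1 = f(0.000000, 0.400000) = 0.536000
  k2 = f(0.170000, 0.491120) = 0.674285
  p ← 0.400000 + (0.17/2)·(0.536000 + 0.674285) = 0.502874
p(0.17) ≈ 0.5029

0.5029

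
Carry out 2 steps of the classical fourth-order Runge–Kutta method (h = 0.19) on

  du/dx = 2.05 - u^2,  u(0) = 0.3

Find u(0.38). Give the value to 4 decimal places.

RK4: k1 = f(x_n, u_n); k2 = f(x_n + h/2, u_n + (h/2)·k1); k3 = f(x_n + h/2, u_n + (h/2)·k2); k4 = f(x_n + h, u_n + h·k3); u_{n+1} = u_n + (h/6)·(k1 + 2k2 + 2k3 + k4).
x=0.000000, u=0.300000:
  k1 = f(0.000000, 0.300000) = 1.960000
  k2 = f(0.095000, 0.486200) = 1.813610
  k3 = f(0.095000, 0.472293) = 1.826939
  k4 = f(0.190000, 0.647118) = 1.631238
  u ← 0.300000 + (0.19/6)·(k1 + 2k2 + 2k3 + k4) = 0.644291
x=0.190000, u=0.644291:
  k1 = f(0.190000, 0.644291) = 1.634890
  k2 = f(0.285000, 0.799605) = 1.410632
  k3 = f(0.285000, 0.778301) = 1.444248
  k4 = f(0.380000, 0.918698) = 1.205994
  u ← 0.644291 + (0.19/6)·(k1 + 2k2 + 2k3 + k4) = 0.915061
u(0.38) ≈ 0.9151

0.9151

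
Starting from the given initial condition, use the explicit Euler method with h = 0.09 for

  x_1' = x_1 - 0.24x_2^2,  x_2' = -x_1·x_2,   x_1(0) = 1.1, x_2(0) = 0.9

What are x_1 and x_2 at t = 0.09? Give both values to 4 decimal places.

Euler on (x_1,x_2): x_1_{n+1} = x_1_n + h·x_1', x_2_{n+1} = x_2_n + h·x_2'.
0.000000: (1.100000, 0.900000); f=(0.905600, -0.990000) → (1.181504, 0.810900)
(x_1(0.09), x_2(0.09)) ≈ (1.1815, 0.8109)

1.1815, 0.8109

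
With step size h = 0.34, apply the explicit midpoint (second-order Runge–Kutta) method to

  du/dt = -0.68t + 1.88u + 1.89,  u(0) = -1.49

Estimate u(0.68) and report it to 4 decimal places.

Midpoint: k1 = f(t_n, u_n); k2 = f(t_n + h/2, u_n + (h/2)·k1); u_{n+1} = u_n + h·k2.
t=0.000000, u=-1.490000:
  k1 = f(0.000000, -1.490000) = -0.911200
  k2 = f(0.170000, -1.644904) = -1.318020
  u ← -1.490000 + 0.34·(-1.318020) = -1.938127
t=0.340000, u=-1.938127:
  k1 = f(0.340000, -1.938127) = -1.984878
  k2 = f(0.510000, -2.275556) = -2.734845
  u ← -1.938127 + 0.34·(-2.734845) = -2.867974
u(0.68) ≈ -2.8680

-2.8680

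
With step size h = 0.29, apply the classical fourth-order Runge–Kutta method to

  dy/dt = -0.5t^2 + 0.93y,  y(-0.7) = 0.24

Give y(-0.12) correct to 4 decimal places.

0.3279

RK4: k1 = f(t_n, y_n); k2 = f(t_n + h/2, y_n + (h/2)·k1); k3 = f(t_n + h/2, y_n + (h/2)·k2); k4 = f(t_n + h, y_n + h·k3); y_{n+1} = y_n + (h/6)·(k1 + 2k2 + 2k3 + k4).
t=-0.700000, y=0.240000:
  k1 = f(-0.700000, 0.240000) = -0.021800
  k2 = f(-0.555000, 0.236839) = 0.066248
  k3 = f(-0.555000, 0.249606) = 0.078121
  k4 = f(-0.410000, 0.262655) = 0.160219
  y ← 0.240000 + (0.29/6)·(k1 + 2k2 + 2k3 + k4) = 0.260646
t=-0.410000, y=0.260646:
  k1 = f(-0.410000, 0.260646) = 0.158351
  k2 = f(-0.265000, 0.283607) = 0.228642
  k3 = f(-0.265000, 0.293799) = 0.238121
  k4 = f(-0.120000, 0.329701) = 0.299422
  y ← 0.260646 + (0.29/6)·(k1 + 2k2 + 2k3 + k4) = 0.327892
y(-0.12) ≈ 0.3279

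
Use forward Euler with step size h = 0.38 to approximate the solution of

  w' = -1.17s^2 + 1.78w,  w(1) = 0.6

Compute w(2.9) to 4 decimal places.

Euler: w_{n+1} = w_n + h·f(s_n, w_n).
s=1.000000, w=0.600000: f=-0.102000 → w ← 0.600000 + 0.38·(-0.102000) = 0.561240
s=1.380000, w=0.561240: f=-1.229141 → w ← 0.561240 + 0.38·(-1.229141) = 0.094166
s=1.760000, w=0.094166: f=-3.456576 → w ← 0.094166 + 0.38·(-3.456576) = -1.219332
s=2.140000, w=-1.219332: f=-7.528543 → w ← -1.219332 + 0.38·(-7.528543) = -4.080179
s=2.520000, w=-4.080179: f=-14.692686 → w ← -4.080179 + 0.38·(-14.692686) = -9.663399
w(2.9) ≈ -9.6634

-9.6634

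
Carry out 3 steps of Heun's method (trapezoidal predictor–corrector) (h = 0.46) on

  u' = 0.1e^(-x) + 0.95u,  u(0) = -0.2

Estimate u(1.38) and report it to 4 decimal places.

-0.5431

Heun: k1 = f(x_n, u_n); k2 = f(x_n + h, u_n + h·k1); u_{n+1} = u_n + (h/2)·(k1 + k2).
x=0.000000, u=-0.200000:
  k1 = f(0.000000, -0.200000) = -0.090000
  k2 = f(0.460000, -0.241400) = -0.166202
  u ← -0.200000 + (0.46/2)·(-0.090000 + (-0.166202)) = -0.258926
x=0.460000, u=-0.258926:
  k1 = f(0.460000, -0.258926) = -0.182852
  k2 = f(0.920000, -0.343038) = -0.286034
  u ← -0.258926 + (0.46/2)·(-0.182852 + (-0.286034)) = -0.366770
x=0.920000, u=-0.366770:
  k1 = f(0.920000, -0.366770) = -0.308580
  k2 = f(1.380000, -0.508717) = -0.458123
  u ← -0.366770 + (0.46/2)·(-0.308580 + (-0.458123)) = -0.543112
u(1.38) ≈ -0.5431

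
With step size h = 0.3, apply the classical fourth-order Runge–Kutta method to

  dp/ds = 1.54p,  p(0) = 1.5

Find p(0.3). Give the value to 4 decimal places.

RK4: k1 = f(s_n, p_n); k2 = f(s_n + h/2, p_n + (h/2)·k1); k3 = f(s_n + h/2, p_n + (h/2)·k2); k4 = f(s_n + h, p_n + h·k3); p_{n+1} = p_n + (h/6)·(k1 + 2k2 + 2k3 + k4).
s=0.000000, p=1.500000:
  k1 = f(0.000000, 1.500000) = 2.310000
  k2 = f(0.150000, 1.846500) = 2.843610
  k3 = f(0.150000, 1.926541) = 2.966874
  k4 = f(0.300000, 2.390062) = 3.680696
  p ← 1.500000 + (0.3/6)·(k1 + 2k2 + 2k3 + k4) = 2.380583
p(0.3) ≈ 2.3806

2.3806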